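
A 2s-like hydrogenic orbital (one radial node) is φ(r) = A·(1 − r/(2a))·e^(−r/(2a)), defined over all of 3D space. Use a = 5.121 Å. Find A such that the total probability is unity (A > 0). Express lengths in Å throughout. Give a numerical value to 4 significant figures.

A ≈ 0.01721 Å^(-3/2)

Require ∫ |φ|² 4πr² dr = 1 over the whole domain.
In 3D with spherical symmetry the volume element is 4πr² dr.
With ∫₀^∞ r^4 e^(−αr) dr = 4!/α^5, the integral (without the A² prefactor) comes out to 8·π·a^3.
Hence A² = 1/[8·π·a^3].
With a = 5.121: A² = 0.00029628 and A = 0.017213.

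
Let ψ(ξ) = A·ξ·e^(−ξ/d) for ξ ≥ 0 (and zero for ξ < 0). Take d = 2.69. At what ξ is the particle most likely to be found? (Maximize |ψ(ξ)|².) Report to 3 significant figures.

ξ ≈ 2.69

The maximum of |ψ(ξ)|² occurs where its derivative vanishes.
This gives ξ = d.
With d = 2.69, the most probable position is 2.690.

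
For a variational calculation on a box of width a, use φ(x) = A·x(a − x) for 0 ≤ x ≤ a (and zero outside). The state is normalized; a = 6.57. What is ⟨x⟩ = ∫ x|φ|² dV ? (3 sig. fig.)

The expectation value is the |φ|²-weighted average of x: ∫ x|φ|² dx.
Expanding the polynomial and integrating term by term, since the A² factors cancel between numerator and denominator, ⟨x⟩ = a/2.
With a = 6.57, ⟨x⟩ = 3.285.

⟨x⟩ ≈ 3.29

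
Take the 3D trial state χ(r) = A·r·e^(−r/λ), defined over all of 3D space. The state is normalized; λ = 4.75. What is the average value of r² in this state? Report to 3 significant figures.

⟨r^2⟩ ≈ 169

The expectation value is the |χ|²-weighted average of r^2: ∫ r^2|χ|² 4πr² dr.
Evaluating both integrals, ⟨r²⟩ = 15·λ^2/2.
With λ = 4.75, ⟨r^2⟩ = 169.2.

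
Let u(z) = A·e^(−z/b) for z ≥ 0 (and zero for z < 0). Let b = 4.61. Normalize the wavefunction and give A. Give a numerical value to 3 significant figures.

A ≈ 0.659

Normalization requires ∫|u|² dz = 1, integrated from 0 to ∞.
Recall ∫₀^∞ z^m e^(−z/β) dz = m!·β^(m+1), ∫|u|² dz = A²·(b/2).
Setting this equal to 1 gives A² = 1/(b/2).
With b = 4.61: A² = 0.4338 and A = 0.6587.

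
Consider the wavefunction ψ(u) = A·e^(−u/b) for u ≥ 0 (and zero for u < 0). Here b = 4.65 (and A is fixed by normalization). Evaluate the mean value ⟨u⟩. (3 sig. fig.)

⟨u⟩ ≈ 2.33

The expectation value is the |ψ|²-weighted average of u: ∫ u|ψ|² du.
Recall ∫₀^∞ u^m e^(−u/β) du = m!·β^(m+1), evaluating both integrals, ⟨u⟩ = b/2.
With b = 4.65, ⟨u⟩ = 2.325.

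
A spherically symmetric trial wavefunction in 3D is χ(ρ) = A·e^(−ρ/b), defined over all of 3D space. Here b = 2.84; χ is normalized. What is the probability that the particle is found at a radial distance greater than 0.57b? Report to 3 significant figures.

P ≈ 0.892

With dV = 4πρ²dρ, the probability is ∫|χ|² dV over ρ > 0.57b.
The full normalization integral is A²·[π·b^3] = 1, fixing A².
In terms of u = ρ/b (A², 4π and the length scale all cancel between numerator and denominator), P = [∫_{0.57}^{∞} u^2·e^(-2·u) du] / [∫_{0}^{∞} u^2·e^(-2·u) du].
With ∫ u^2·e^(-2·u) du = -(2·u^2 + 2·u + 1)·e^(-2·u)/4 + C, the region integral is ≈ 0.22306 and the full one is 1/4.
Taking the ratio yields P = 0.8922.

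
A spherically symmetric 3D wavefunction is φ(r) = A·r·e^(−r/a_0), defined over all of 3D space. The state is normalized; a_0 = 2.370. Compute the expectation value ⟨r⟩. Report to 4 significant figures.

⟨r⟩ ≈ 5.925

By definition ⟨r⟩ = ∫ r |φ(r)|² 4πr² dr.
Recall ∫₀^∞ r^m e^(−r/β) dr = m!·β^(m+1), the ratio of the moment integral to the normalization integral gives ⟨r⟩ = 5·a_0/2.
With a_0 = 2.370, ⟨r⟩ = 5.9250.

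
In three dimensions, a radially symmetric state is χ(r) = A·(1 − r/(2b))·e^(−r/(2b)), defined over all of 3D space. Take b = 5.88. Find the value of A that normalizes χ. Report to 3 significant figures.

Require ∫ |χ|² 4πr² dr = 1 over the whole domain.
Carrying out the integral gives A² · 8·π·b^3.
Hence A² = 1/[8·π·b^3].
Substituting b = 5.88 gives A² = 0.0001957, so A = 0.01399.

A ≈ 0.0140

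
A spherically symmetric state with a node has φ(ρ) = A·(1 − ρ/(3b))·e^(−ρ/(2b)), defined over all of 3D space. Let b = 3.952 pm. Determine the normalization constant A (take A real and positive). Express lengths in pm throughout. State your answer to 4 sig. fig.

We need A² ∫|f|² 4πρ² dρ = 1, taking the integral from 0 to ∞.
Using ∫₀^∞ ρⁿ e^(−αρ) dρ = n!/αⁿ⁺¹, ∫|φ|² 4πρ² dρ = A²·(8·π·b^3/3).
So A² = (8·π·b^3/3)^(−1).
Plugging in b = 3.952 yields A = 0.043976.

A ≈ 0.04398 pm^(-3/2)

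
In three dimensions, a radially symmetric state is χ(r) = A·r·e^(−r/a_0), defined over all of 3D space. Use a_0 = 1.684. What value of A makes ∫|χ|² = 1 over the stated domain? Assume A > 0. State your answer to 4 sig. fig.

Require ∫ |χ|² 4πr² dr = 1 over the whole domain.
Recall ∫₀^∞ r^m e^(−r/β) dr = m!·β^(m+1), carrying out the integral gives A² · 3·π·a_0^5.
Setting this equal to 1 gives A² = 1/(3·π·a_0^5).
Plugging in a_0 = 1.684 yields A = 0.088513.

A ≈ 0.08851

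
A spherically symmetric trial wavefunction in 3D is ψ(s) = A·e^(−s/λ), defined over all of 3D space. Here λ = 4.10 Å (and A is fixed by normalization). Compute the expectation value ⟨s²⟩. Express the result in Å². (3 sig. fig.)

The expectation value is the |ψ|²-weighted average of s^2: ∫ s^2|ψ|² 4πs² ds.
Recall ∫₀^∞ s^m e^(−s/β) ds = m!·β^(m+1), evaluating both integrals, ⟨s²⟩ = 3·λ^2.
Putting λ = 4.10 gives 50.43.

⟨s^2⟩ ≈ 50.4 Å^2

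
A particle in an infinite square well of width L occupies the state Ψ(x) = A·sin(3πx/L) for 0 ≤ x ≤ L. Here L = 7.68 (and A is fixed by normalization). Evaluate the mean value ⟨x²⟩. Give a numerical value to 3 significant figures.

The expectation value is the |Ψ|²-weighted average of x^2: ∫ x^2|Ψ|² dx.
Using sin²θ = (1 − cos 2θ)/2, since the A² factors cancel between numerator and denominator, ⟨x²⟩ = -L^2/(18·π^2) + L^2/3.
With L = 7.68, ⟨x^2⟩ = 19.33.

⟨x^2⟩ ≈ 19.3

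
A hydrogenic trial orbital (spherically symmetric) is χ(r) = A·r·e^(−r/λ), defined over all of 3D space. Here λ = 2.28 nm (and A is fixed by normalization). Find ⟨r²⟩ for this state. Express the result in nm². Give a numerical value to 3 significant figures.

⟨r^2⟩ ≈ 39.0 nm^2

The expectation value is the |χ|²-weighted average of r^2: ∫ r^2|χ|² 4πr² dr.
Recall ∫₀^∞ r^m e^(−r/β) dr = m!·β^(m+1), since the A² factors cancel between numerator and denominator, ⟨r²⟩ = 15·λ^2/2.
With λ = 2.28, ⟨r^2⟩ = 38.99.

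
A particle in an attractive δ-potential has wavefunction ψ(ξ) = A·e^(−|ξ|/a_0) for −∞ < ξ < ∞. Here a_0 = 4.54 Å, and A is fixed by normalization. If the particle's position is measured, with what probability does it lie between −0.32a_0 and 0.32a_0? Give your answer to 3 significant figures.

P ≈ 0.473

P = ∫_{−0.32a_0}^{0.32a_0} |ψ(ξ)|² dξ.
Since A² = 1/(a_0), this is the region integral divided by the full normalization integral.
Both integrals are even about ξ = 0, so only the ξ ≥ 0 halves are needed (the factors of 2 cancel). Let u = ξ/a_0; then A² and the length scale cancel, so P = ∫_{0}^{0.32} e^(-2·u) du ÷ ∫_{0}^{∞} e^(-2·u) du.
Using ∫ e^(-2·u) du = -e^(-2·u)/2, the numerator is 1/2 - e^(-16/25)/2 and the denominator is 1/2.
Taking the ratio, P = 0.4727.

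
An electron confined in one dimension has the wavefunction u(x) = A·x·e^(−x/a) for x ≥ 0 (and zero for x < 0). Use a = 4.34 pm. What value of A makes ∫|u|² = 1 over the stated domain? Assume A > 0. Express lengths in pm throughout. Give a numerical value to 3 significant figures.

A ≈ 0.221 pm^(-3/2)

Require ∫ |u|² dx = 1 over the whole domain.
∫|u|² dx = A²·(a^3/4).
Substituting a = 4.34 gives A² = 0.04893, so A = 0.2212.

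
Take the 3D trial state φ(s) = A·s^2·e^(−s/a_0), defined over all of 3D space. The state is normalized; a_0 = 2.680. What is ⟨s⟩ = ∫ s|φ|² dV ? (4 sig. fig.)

The expectation value is the |φ|²-weighted average of s: ∫ s|φ|² 4πs² ds.
Using ∫₀^∞ sⁿ e^(−αs) ds = n!/αⁿ⁺¹, the ratio of the moment integral to the normalization integral gives ⟨s⟩ = 7·a_0/2.
With a_0 = 2.680, ⟨s⟩ = 9.3800.

⟨s⟩ ≈ 9.380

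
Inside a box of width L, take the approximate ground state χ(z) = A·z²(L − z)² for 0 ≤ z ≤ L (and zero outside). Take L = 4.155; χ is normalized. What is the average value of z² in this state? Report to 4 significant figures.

⟨z^2⟩ ≈ 4.708

The expectation value is the |χ|²-weighted average of z^2: ∫ z^2|χ|² dz.
Expanding the polynomial and integrating term by term, evaluating both integrals, ⟨z²⟩ = 3·L^2/11.
Putting L = 4.155 gives 4.7084.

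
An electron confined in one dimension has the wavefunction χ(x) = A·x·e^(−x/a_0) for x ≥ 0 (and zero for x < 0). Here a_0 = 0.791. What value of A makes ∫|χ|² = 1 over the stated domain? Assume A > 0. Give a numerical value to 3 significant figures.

We need A² ∫|f|² dx = 1, taking the integral from 0 to ∞.
With χ = A·x·e^(−x/a_0), the integral evaluates to A²·[a_0^3/4].
So A² = (a_0^3/4)^(−1).
With a_0 = 0.791: A² = 8.082 and A = 2.843.

A ≈ 2.84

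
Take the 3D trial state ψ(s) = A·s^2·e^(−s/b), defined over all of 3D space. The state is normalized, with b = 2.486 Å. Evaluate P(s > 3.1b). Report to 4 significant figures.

P ≈ 0.5742

P = ∫ |ψ|² 4πs² ds over s > 3.1b.
The full normalization integral is A²·[45·π·b^7/2] = 1, fixing A².
In terms of u = s/b (A², 4π and the length scale all cancel between numerator and denominator), P = [∫_{3.1}^{∞} u^6·e^(-2·u) du] / [∫_{0}^{∞} u^6·e^(-2·u) du].
Using ∫ u^6·e^(-2·u) du = -(4·u^6 + 12·u^5 + 30·u^4 + 60·u^3 + 90·u^2 + 90·u + 45)·e^(-2·u)/8, the numerator is ≈ 3.22995 and the denominator is 45/8.
This evaluates to P = 0.57421.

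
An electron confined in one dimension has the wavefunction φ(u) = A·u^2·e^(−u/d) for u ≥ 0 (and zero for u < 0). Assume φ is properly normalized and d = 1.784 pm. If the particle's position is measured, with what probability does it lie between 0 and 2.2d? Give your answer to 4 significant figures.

P = ∫_{0}^{2.2d} |φ(u)|² du.
The normalization integral ∫|φ|²du over the whole domain equals 3·d^5/4·A², and A² cancels in the ratio.
Let t = u/d; then A² and the length scale cancel, so P = ∫_{0}^{2.2} t^4·e^(-2·t) dt ÷ ∫_{0}^{∞} t^4·e^(-2·t) dt.
With ∫ t^4·e^(-2·t) dt = -(t^4/2 + t^3 + 3·t^2/2 + 3·t/2 + 3/4)·e^(-2·t) + C, the region integral is ≈ 0.336612 and the full one is 3/4.
This works out to P = 0.44882.

P ≈ 0.4488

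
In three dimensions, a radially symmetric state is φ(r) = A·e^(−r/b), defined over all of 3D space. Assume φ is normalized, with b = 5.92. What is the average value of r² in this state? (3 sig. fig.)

⟨r^2⟩ ≈ 105

⟨r²⟩ = ∫ r^2 |φ|² 4πr² dr over the full domain.
Recall ∫₀^∞ r^m e^(−r/β) dr = m!·β^(m+1), since the A² factors cancel between numerator and denominator, ⟨r²⟩ = 3·b^2.
With b = 5.92, ⟨r^2⟩ = 105.1.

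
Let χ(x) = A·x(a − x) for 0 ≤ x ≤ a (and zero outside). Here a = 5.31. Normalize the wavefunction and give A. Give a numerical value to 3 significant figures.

A ≈ 0.0843

We need A² ∫|f|² dx = 1, taking the integral from 0 to a.
Expanding the polynomial and integrating term by term, carrying out the integral gives A² · a^5/30.
So A² = (a^5/30)^(−1).
With a = 5.31: A² = 0.007106 and A = 0.08430.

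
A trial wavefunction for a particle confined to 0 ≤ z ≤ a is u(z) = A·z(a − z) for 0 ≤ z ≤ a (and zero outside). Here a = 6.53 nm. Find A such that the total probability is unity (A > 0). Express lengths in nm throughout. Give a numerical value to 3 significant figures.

A ≈ 0.0503 nm^(-5/2)

Require ∫ |u|² dz = 1 over the whole domain.
Expanding the polynomial and integrating term by term, with u = A·z(a − z), the integral evaluates to A²·[a^5/30].
So A² = (a^5/30)^(−1).
Substituting a = 6.53 gives A² = 0.002527, so A = 0.05027.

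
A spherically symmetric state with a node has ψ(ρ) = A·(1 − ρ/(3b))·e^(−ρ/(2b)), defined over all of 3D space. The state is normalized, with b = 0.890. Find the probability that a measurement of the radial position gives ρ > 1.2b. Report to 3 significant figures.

With dV = 4πρ²dρ, the probability is ∫|ψ|² dV over ρ > 1.2b.
The full normalization integral is A²·[8·π·b^3/3] = 1, fixing A².
Let u = ρ/b; then A², 4π and the length scale all cancel, so P = ∫_{1.2}^{∞} u^2·(1 - u/3)^2·e^(-u) du ÷ ∫_{0}^{∞} u^2·(1 - u/3)^2·e^(-u) du.
An antiderivative of u^2·(1 - u/3)^2·e^(-u) is (-u^4 + 2·u^3 - 3·u^2 - 6·u - 6)·e^(-u)/9; evaluating from 1.2 to ∞ gives 3362·e^(-6/5)/1875, while the full integral is 2/3.
The region integral divided by the full integral gives P = 0.8101.

P ≈ 0.810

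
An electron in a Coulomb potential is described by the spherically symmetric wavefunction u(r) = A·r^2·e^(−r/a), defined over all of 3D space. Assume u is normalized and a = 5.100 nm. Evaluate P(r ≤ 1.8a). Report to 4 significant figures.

P ≈ 0.07327

Integrate the radial probability density 4πr²|u|² over r ≤ 1.8a.
A² is fixed by ∫₀^∞ 4πr²|u|² dr = 1, i.e. A² = (45·π·a^7/2)^(−1).
Substituting t = r/a, A², 4π and the length scale all cancel in the ratio: P = ∫_{0}^{1.8} t^6·e^(-2·t) dt / ∫_{0}^{∞} t^6·e^(-2·t) dt.
Using ∫ t^6·e^(-2·t) dt = -(4·t^6 + 12·t^5 + 30·t^4 + 60·t^3 + 90·t^2 + 90·t + 45)·e^(-2·t)/8, the numerator is ≈ 0.412163 and the denominator is 45/8.
This evaluates to P = 0.073273.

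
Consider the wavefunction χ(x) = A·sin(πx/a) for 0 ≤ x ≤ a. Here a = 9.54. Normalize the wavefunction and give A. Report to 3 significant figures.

A ≈ 0.458

The normalization condition is ∫|χ|² dx = 1 from 0 to a.
With χ = A·sin(πx/a), the integral evaluates to A²·[a/2].
Setting this equal to 1 gives A² = 1/(a/2).
With a = 9.54: A² = 0.2096 and A = 0.4579.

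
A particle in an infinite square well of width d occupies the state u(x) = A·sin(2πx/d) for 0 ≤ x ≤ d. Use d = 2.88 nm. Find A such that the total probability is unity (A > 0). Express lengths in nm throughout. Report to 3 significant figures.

A ≈ 0.833 nm^(-1/2)

Require ∫ |u|² dx = 1 over the whole domain.
With ∫₀^d sin²(nπx/d) dx = d/2, the integral (without the A² prefactor) comes out to d/2.
Substituting d = 2.88 gives A² = 0.6944, so A = 0.8333.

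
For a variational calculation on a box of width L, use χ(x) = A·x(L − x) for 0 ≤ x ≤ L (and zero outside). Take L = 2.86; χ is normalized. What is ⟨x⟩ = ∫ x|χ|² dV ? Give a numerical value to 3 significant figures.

⟨x⟩ ≈ 1.43

The expectation value is the |χ|²-weighted average of x: ∫ x|χ|² dx.
Evaluating both integrals, ⟨x⟩ = L/2.
Putting L = 2.86 gives 1.430.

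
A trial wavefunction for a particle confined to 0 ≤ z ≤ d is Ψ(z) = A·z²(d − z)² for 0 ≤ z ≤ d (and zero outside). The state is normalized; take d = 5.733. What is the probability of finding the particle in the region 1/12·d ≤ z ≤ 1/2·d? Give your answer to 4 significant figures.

|Ψ|² is the probability density, so P = ∫_{1/12·d}^{1/2·d} |Ψ|² dz.
The normalization integral ∫|Ψ|²dz over the whole domain equals d^9/630·A², and A² cancels in the ratio.
Let u = z/d; then A² and the length scale cancel, so P = ∫_{1/12}^{1/2} u^4·(1 - u)^4 du ÷ ∫_{0}^{1} u^4·(1 - u)^4 du.
With ∫ u^4·(1 - u)^4 du = u^5·(70·u^4 - 315·u^3 + 540·u^2 - 420·u + 126)/630 + C, the region integral is ≈ 0.000793048 and the full one is 1/630.
Evaluating gives P = 0.49962.

P ≈ 0.4996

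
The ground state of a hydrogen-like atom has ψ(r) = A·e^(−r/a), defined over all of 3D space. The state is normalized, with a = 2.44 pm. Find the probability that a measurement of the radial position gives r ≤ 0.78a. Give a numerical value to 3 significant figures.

P ≈ 0.206

P = ∫ |ψ|² 4πr² dr over r ≤ 0.78a.
A² is fixed by ∫₀^∞ 4πr²|ψ|² dr = 1, i.e. A² = (π·a^3)^(−1).
Substituting u = r/a, A², 4π and the length scale all cancel in the ratio: P = ∫_{0}^{0.78} u^2·e^(-2·u) du / ∫_{0}^{∞} u^2·e^(-2·u) du.
Using ∫ u^2·e^(-2·u) du = -(2·u^2 + 2·u + 1)·e^(-2·u)/4, the numerator is 1/4 - 4721·e^(-39/25)/5000 and the denominator is 1/4.
This evaluates to P = 0.2064.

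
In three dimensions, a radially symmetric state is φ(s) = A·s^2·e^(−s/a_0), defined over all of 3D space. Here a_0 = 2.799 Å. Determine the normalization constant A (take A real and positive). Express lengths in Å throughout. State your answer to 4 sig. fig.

A ≈ 0.003242 Å^(-7/2)

The normalization condition is ∫|φ|² 4πs² ds = 1 from 0 to ∞.
Carrying out the integral gives A² · 45·π·a_0^7/2.
Hence A² = 1/[45·π·a_0^7/2].
Substituting a_0 = 2.799 gives A² = 0.000010511, so A = 0.0032421.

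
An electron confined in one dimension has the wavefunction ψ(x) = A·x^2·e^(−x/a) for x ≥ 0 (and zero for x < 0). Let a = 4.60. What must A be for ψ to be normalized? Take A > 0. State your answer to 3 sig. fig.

Normalization requires ∫|ψ|² dx = 1, integrated from 0 to ∞.
The integral (without the A² prefactor) comes out to 3·a^5/4.
Hence A² = 1/[3·a^5/4].
Substituting a = 4.60 gives A² = 0.0006474, so A = 0.02544.

A ≈ 0.0254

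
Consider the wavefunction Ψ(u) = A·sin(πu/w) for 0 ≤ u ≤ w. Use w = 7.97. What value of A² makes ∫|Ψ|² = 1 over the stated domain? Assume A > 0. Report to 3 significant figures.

Require ∫ |Ψ|² du = 1 over the whole domain.
With Ψ = A·sin(πu/w), the integral evaluates to A²·[w/2].
Setting this equal to 1 gives A² = 1/(w/2).
Substituting w = 7.97 gives A² = 0.2509, so A = 0.5009.

A^2 ≈ 0.251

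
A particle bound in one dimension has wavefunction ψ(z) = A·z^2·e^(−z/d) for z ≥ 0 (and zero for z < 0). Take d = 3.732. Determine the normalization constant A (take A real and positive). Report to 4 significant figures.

A ≈ 0.04292

We need A² ∫|f|² dz = 1, taking the integral from 0 to ∞.
With ∫₀^∞ z^4 e^(−αz) dz = 4!/α^5, with ψ = A·z^2·e^(−z/d), the integral evaluates to A²·[3·d^5/4].
So A² = (3·d^5/4)^(−1).
Substituting d = 3.732 gives A² = 0.0018417, so A = 0.042916.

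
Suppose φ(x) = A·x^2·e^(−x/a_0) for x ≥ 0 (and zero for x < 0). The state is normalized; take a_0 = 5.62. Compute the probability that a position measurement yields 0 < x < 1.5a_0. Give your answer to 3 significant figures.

The probability is P = ∫ |φ|² dx over [0, 1.5a_0].
Since A² = 1/(3·a_0^5/4), this is the region integral divided by the full normalization integral.
In terms of u = x/a_0 (A² and the length scale cancel between numerator and denominator), P = [∫_{0}^{1.5} u^4·e^(-2·u) du] / [∫_{0}^{∞} u^4·e^(-2·u) du].
Using ∫ u^4·e^(-2·u) du = -(u^4/2 + u^3 + 3·u^2/2 + 3·u/2 + 3/4)·e^(-2·u), the numerator is 3/4 - 393·e^(-3)/32 and the denominator is 3/4.
Evaluating gives P = 0.1847.

P ≈ 0.185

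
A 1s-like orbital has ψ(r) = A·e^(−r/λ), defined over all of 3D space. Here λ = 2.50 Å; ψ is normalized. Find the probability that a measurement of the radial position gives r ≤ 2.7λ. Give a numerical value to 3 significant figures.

With dV = 4πr²dr, the probability is ∫|ψ|² dV over r ≤ 2.7λ.
A² is fixed by ∫₀^∞ 4πr²|ψ|² dr = 1, i.e. A² = (π·λ^3)^(−1).
Substituting u = r/λ, A², 4π and the length scale all cancel in the ratio: P = ∫_{0}^{2.7} u^2·e^(-2·u) du / ∫_{0}^{∞} u^2·e^(-2·u) du.
Using ∫ u^2·e^(-2·u) du = -(2·u^2 + 2·u + 1)·e^(-2·u)/4, the numerator is 1/4 - 1049·e^(-27/5)/200 and the denominator is 1/4.
This evaluates to P = 0.9052.

P ≈ 0.905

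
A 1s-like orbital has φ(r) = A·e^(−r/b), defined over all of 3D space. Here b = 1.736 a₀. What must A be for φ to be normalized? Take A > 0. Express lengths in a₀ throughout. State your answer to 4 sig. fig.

A ≈ 0.2467 a₀^(-3/2)

The normalization condition is ∫|φ|² 4πr² dr = 1 from 0 to ∞.
In 3D with spherical symmetry the volume element is 4πr² dr.
Carrying out the integral gives A² · π·b^3.
So A² = (π·b^3)^(−1).
With b = 1.736: A² = 0.060842 and A = 0.24666.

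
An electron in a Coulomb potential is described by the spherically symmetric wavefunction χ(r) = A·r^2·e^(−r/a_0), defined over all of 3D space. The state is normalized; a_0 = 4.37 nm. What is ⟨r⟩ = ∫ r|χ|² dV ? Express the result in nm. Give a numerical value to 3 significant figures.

⟨r⟩ ≈ 15.3 nm

⟨r⟩ = ∫ r |χ|² 4πr² dr over the full domain.
With ∫₀^∞ r^7 e^(−αr) dr = 7!/α^8, since the A² factors cancel between numerator and denominator, ⟨r⟩ = 7·a_0/2.
With a_0 = 4.37, ⟨r⟩ = 15.30.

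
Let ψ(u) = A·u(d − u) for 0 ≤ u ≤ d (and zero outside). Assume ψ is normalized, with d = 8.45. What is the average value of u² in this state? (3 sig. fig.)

⟨u²⟩ = ∫ u^2 |ψ|² du over the full domain.
The ratio of the moment integral to the normalization integral gives ⟨u²⟩ = 2·d^2/7.
Putting d = 8.45 gives 20.40.

⟨u^2⟩ ≈ 20.4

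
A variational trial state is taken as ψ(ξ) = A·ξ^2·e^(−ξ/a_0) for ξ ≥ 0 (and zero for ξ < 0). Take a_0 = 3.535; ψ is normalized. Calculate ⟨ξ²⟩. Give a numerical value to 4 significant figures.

⟨ξ²⟩ = ∫ ξ^2 |ψ|² dξ over the full domain.
Recall ∫₀^∞ ξ^m e^(−ξ/β) dξ = m!·β^(m+1), since the A² factors cancel between numerator and denominator, ⟨ξ²⟩ = 15·a_0^2/2.
Putting a_0 = 3.535 gives 93.722.

⟨ξ^2⟩ ≈ 93.72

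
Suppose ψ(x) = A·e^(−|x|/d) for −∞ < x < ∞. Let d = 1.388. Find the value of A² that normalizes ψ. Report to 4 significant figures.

A^2 ≈ 0.7205

Require ∫ |ψ|² dx = 1 over the whole domain.
Recall ∫₀^∞ x^m e^(−x/β) dx = m!·β^(m+1), carrying out the integral gives A² · d.
So A² = (d)^(−1).
Plugging in d = 1.388 yields A = 0.84880.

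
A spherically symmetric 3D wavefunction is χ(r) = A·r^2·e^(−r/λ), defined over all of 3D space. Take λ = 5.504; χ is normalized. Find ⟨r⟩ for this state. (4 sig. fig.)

By definition ⟨r⟩ = ∫ r |χ(r)|² 4πr² dr.
Recall ∫₀^∞ r^m e^(−r/β) dr = m!·β^(m+1), evaluating both integrals, ⟨r⟩ = 7·λ/2.
Putting λ = 5.504 gives 19.264.

⟨r⟩ ≈ 19.26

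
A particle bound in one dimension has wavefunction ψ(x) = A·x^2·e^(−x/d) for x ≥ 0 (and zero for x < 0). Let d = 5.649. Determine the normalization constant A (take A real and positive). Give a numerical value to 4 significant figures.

A ≈ 0.01522

Require ∫ |ψ|² dx = 1 over the whole domain.
Recall ∫₀^∞ x^m e^(−x/β) dx = m!·β^(m+1), the integral (without the A² prefactor) comes out to 3·d^5/4.
Plugging in d = 5.649 yields A = 0.015224.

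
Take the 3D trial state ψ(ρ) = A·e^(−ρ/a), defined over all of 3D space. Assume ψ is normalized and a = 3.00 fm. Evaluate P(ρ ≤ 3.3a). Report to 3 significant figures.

With dV = 4πρ²dρ, the probability is ∫|ψ|² dV over ρ ≤ 3.3a.
Normalization gives A² = 1/(π·a^3).
Substituting u = ρ/a, A², 4π and the length scale all cancel in the ratio: P = ∫_{0}^{3.3} u^2·e^(-2·u) du / ∫_{0}^{∞} u^2·e^(-2·u) du.
With ∫ u^2·e^(-2·u) du = -(2·u^2 + 2·u + 1)·e^(-2·u)/4 + C, the region integral is 1/4 - 1469·e^(-33/5)/200 and the full one is 1/4.
The region integral divided by the full integral gives P = 0.9600.

P ≈ 0.960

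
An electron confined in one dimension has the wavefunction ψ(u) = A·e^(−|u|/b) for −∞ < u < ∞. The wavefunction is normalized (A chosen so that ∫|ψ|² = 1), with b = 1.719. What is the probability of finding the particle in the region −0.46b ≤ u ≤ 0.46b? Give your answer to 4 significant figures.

P ≈ 0.6015

P = ∫_{−0.46b}^{0.46b} |ψ(u)|² du.
Since A² = 1/(b), this is the region integral divided by the full normalization integral.
By symmetry take twice the u ≥ 0 contribution in numerator and denominator; the 2's cancel. In terms of t = u/b (A² and the length scale cancel between numerator and denominator), P = [∫_{0}^{0.46} e^(-2·t) dt] / [∫_{0}^{∞} e^(-2·t) dt].
An antiderivative of e^(-2·t) is -e^(-2·t)/2; evaluating from 0 to 0.46 gives 1/2 - e^(-23/25)/2, while the full integral is 1/2.
Evaluating gives P = 0.60148.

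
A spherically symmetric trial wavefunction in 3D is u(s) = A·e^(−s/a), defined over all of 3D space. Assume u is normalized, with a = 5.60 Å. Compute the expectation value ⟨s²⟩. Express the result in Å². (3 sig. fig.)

By definition ⟨s²⟩ = ∫ s^2 |u(s)|² 4πs² ds.
Using ∫₀^∞ sⁿ e^(−αs) ds = n!/αⁿ⁺¹, since the A² factors cancel between numerator and denominator, ⟨s²⟩ = 3·a^2.
Putting a = 5.60 gives 94.08.

⟨s^2⟩ ≈ 94.1 Å^2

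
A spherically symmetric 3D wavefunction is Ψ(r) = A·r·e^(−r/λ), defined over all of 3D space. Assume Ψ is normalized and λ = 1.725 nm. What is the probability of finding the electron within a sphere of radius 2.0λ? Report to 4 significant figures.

P ≈ 0.3712

P = ∫ |Ψ|² 4πr² dr over r ≤ 2.0λ.
The full normalization integral is A²·[3·π·λ^5] = 1, fixing A².
Let u = r/λ; then A², 4π and the length scale all cancel, so P = ∫_{0}^{2.0} u^4·e^(-2·u) du ÷ ∫_{0}^{∞} u^4·e^(-2·u) du.
Using ∫ u^4·e^(-2·u) du = -(u^4/2 + u^3 + 3·u^2/2 + 3·u/2 + 3/4)·e^(-2·u), the numerator is 3/4 - 103·e^(-4)/4 and the denominator is 3/4.
The region integral divided by the full integral gives P = 0.37116.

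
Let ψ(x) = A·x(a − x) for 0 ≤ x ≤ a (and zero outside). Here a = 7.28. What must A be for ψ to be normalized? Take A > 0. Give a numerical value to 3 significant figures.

A ≈ 0.0383

Normalization requires ∫|ψ|² dx = 1, integrated from 0 to a.
Carrying out the integral gives A² · a^5/30.
Hence A² = 1/[a^5/30].
Plugging in a = 7.28 yields A = 0.03830.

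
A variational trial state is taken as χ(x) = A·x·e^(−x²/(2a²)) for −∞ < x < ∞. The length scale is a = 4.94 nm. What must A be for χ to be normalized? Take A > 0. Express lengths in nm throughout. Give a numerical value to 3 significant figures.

Require ∫ |χ|² dx = 1 over the whole domain.
Using the Gaussian integral ∫_{−∞}^{∞} e^(−αx²) dx = √(π/α), with χ = A·x·e^(−x²/(2a²)), the integral evaluates to A²·[√(π)·a^3/2].
So A² = (√(π)·a^3/2)^(−1).
With a = 4.94: A² = 0.009360 and A = 0.09675.

A ≈ 0.0967 nm^(-3/2)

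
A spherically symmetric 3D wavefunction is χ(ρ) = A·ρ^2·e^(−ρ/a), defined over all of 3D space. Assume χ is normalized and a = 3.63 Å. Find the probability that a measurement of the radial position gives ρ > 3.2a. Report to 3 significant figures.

P = ∫ |χ|² 4πρ² dρ over ρ > 3.2a.
The full normalization integral is A²·[45·π·a^7/2] = 1, fixing A².
Substituting u = ρ/a, A², 4π and the length scale all cancel in the ratio: P = ∫_{3.2}^{∞} u^6·e^(-2·u) du / ∫_{0}^{∞} u^6·e^(-2·u) du.
An antiderivative of u^6·e^(-2·u) is -(4·u^6 + 12·u^5 + 30·u^4 + 60·u^3 + 90·u^2 + 90·u + 45)·e^(-2·u)/8; evaluating from 3.2 to ∞ gives ≈ 3.0506, while the full integral is 45/8.
Taking the ratio yields P = 0.5423.

P ≈ 0.542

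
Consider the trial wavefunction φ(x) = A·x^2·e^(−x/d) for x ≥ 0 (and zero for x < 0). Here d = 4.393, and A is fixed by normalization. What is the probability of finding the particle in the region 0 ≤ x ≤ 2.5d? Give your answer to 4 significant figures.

P ≈ 0.5595

P = ∫_{0}^{2.5d} |φ(x)|² dx.
With A² fixed by ∫|φ|² = 1, i.e. A² = (3·d^5/4)^(−1), substitute and integrate.
In terms of u = x/d (A² and the length scale cancel between numerator and denominator), P = [∫_{0}^{2.5} u^4·e^(-2·u) du] / [∫_{0}^{∞} u^4·e^(-2·u) du].
With ∫ u^4·e^(-2·u) du = -(u^4/2 + u^3 + 3·u^2/2 + 3·u/2 + 3/4)·e^(-2·u) + C, the region integral is 3/4 - 1569·e^(-5)/32 and the full one is 3/4.
This works out to P = 0.55951.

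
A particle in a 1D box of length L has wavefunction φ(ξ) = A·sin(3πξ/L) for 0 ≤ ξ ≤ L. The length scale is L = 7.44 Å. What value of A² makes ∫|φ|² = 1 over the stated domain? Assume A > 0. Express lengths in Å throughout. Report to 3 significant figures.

A^2 ≈ 0.269 Å^(-1)

Normalization requires ∫|φ|² dξ = 1, integrated from 0 to L.
Using sin²θ = (1 − cos 2θ)/2, with φ = A·sin(3πξ/L), the integral evaluates to A²·[L/2].
Plugging in L = 7.44 yields A = 0.5185.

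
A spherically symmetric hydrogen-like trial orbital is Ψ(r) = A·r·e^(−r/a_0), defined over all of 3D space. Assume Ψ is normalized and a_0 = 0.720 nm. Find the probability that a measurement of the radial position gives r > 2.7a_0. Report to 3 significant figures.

With dV = 4πr²dr, the probability is ∫|Ψ|² dV over r > 2.7a_0.
A² is fixed by ∫₀^∞ 4πr²|Ψ|² dr = 1, i.e. A² = (3·π·a_0^5)^(−1).
In terms of u = r/a_0 (A², 4π and the length scale all cancel between numerator and denominator), P = [∫_{2.7}^{∞} u^4·e^(-2·u) du] / [∫_{0}^{∞} u^4·e^(-2·u) du].
With ∫ u^4·e^(-2·u) du = -(u^4/2 + u^3 + 3·u^2/2 + 3·u/2 + 3/4)·e^(-2·u) + C, the region integral is ≈ 0.27998 and the full one is 3/4.
The region integral divided by the full integral gives P = 0.3733.

P ≈ 0.373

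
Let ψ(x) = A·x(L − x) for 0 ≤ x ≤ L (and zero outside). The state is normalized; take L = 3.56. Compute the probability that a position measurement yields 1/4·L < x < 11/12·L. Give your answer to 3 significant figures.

P ≈ 0.891

|ψ|² is the probability density, so P = ∫_{1/4·L}^{11/12·L} |ψ|² dx.
Since A² = 1/(L^5/30), this is the region integral divided by the full normalization integral.
Let u = x/L; then A² and the length scale cancel, so P = ∫_{1/4}^{11/12} u^2·(1 - u)^2 du ÷ ∫_{0}^{1} u^2·(1 - u)^2 du.
With ∫ u^2·(1 - u)^2 du = u^3·(6·u^2 - 15·u + 10)/30 + C, the region integral is ≈ 0.029713 and the full one is 1/30.
Taking the ratio, P = 4621/5184.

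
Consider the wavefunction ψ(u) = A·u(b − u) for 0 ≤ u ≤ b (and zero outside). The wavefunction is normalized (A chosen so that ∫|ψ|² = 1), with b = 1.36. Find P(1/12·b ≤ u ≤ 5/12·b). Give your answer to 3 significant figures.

P ≈ 0.342

The probability is P = ∫ |ψ|² du over [1/12·b, 5/12·b].
Since A² = 1/(b^5/30), this is the region integral divided by the full normalization integral.
Substituting t = u/b, A² and the length scale cancel in the ratio: P = ∫_{1/12}^{5/12} t^2·(1 - t)^2 dt / ∫_{0}^{1} t^2·(1 - t)^2 dt.
An antiderivative of t^2·(1 - t)^2 is t^3·(6·t^2 - 15·t + 10)/30; evaluating from 1/12 to 5/12 gives ≈ 0.011384, while the full integral is 1/30.
Evaluating gives P = 0.3415.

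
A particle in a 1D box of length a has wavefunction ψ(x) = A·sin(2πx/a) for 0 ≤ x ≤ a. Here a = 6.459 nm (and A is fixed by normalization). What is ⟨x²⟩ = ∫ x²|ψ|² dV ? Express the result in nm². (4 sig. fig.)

⟨x^2⟩ ≈ 13.38 nm^2

⟨x²⟩ = ∫ x^2 |ψ|² dx over the full domain.
Using sin²θ = (1 − cos 2θ)/2, the ratio of the moment integral to the normalization integral gives ⟨x²⟩ = -a^2/(8·π^2) + a^2/3.
With a = 6.459, ⟨x^2⟩ = 13.378.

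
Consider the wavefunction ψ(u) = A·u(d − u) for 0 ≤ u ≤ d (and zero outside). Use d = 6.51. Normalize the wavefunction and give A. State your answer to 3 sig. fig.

A ≈ 0.0507

We need A² ∫|f|² du = 1, taking the integral from 0 to d.
∫|ψ|² du = A²·(d^5/30).
Substituting d = 6.51 gives A² = 0.002566, so A = 0.05065.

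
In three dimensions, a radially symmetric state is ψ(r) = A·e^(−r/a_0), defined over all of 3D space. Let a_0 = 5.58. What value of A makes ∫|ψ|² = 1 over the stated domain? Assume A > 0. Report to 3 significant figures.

Normalization requires ∫|ψ|² 4πr² dr = 1, integrated from 0 to ∞.
(Spherical symmetry: dV = 4πr² dr.)
Recall ∫₀^∞ r^m e^(−r/β) dr = m!·β^(m+1), carrying out the integral gives A² · π·a_0^3.
Hence A² = 1/[π·a_0^3].
Plugging in a_0 = 5.58 yields A = 0.04280.

A ≈ 0.0428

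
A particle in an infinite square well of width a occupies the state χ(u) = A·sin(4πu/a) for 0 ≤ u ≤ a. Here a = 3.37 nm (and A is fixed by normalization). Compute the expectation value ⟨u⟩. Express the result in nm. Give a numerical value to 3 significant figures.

⟨u⟩ ≈ 1.69 nm

The expectation value is the |χ|²-weighted average of u: ∫ u|χ|² du.
With ∫₀^a sin²(nπu/a) du = a/2, the ratio of the moment integral to the normalization integral gives ⟨u⟩ = a/2.
Putting a = 3.37 gives 1.685.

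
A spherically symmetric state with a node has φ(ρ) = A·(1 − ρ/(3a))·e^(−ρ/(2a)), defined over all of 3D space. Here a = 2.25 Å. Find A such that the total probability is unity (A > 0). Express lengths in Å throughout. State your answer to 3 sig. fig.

A ≈ 0.102 Å^(-3/2)

We need A² ∫|f|² 4πρ² dρ = 1, taking the integral from 0 to ∞.
∫|φ|² 4πρ² dρ = A²·(8·π·a^3/3).
So A² = (8·π·a^3/3)^(−1).
Plugging in a = 2.25 yields A = 0.1024.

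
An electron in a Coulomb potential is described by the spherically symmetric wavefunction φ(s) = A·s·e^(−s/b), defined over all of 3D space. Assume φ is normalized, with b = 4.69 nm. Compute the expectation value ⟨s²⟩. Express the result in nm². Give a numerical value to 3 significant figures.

⟨s^2⟩ ≈ 165 nm^2

The expectation value is the |φ|²-weighted average of s^2: ∫ s^2|φ|² 4πs² ds.
Recall ∫₀^∞ s^m e^(−s/β) ds = m!·β^(m+1), evaluating both integrals, ⟨s²⟩ = 15·b^2/2.
With b = 4.69, ⟨s^2⟩ = 165.0.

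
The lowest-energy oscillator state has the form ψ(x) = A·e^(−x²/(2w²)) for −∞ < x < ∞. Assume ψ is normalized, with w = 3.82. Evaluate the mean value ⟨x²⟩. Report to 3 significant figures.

The expectation value is the |ψ|²-weighted average of x^2: ∫ x^2|ψ|² dx.
Evaluating both integrals, ⟨x²⟩ = w^2/2.
With w = 3.82, ⟨x^2⟩ = 7.296.

⟨x^2⟩ ≈ 7.30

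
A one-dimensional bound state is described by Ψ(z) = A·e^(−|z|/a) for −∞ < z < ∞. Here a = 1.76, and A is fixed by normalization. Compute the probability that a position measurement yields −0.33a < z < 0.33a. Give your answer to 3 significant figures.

P = ∫_{−0.33a}^{0.33a} |Ψ(z)|² dz.
Since A² = 1/(a), this is the region integral divided by the full normalization integral.
By symmetry take twice the z ≥ 0 contribution in numerator and denominator; the 2's cancel. Let u = z/a; then A² and the length scale cancel, so P = ∫_{0}^{0.33} e^(-2·u) du ÷ ∫_{0}^{∞} e^(-2·u) du.
An antiderivative of e^(-2·u) is -e^(-2·u)/2; evaluating from 0 to 0.33 gives 1/2 - e^(-33/50)/2, while the full integral is 1/2.
The result is P = 0.4831.

P ≈ 0.483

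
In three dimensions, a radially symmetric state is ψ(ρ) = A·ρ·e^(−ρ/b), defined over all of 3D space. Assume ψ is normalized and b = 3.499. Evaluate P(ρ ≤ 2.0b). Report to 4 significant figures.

P ≈ 0.3712

P = ∫ |ψ|² 4πρ² dρ over ρ ≤ 2.0b.
The full normalization integral is A²·[3·π·b^5] = 1, fixing A².
In terms of u = ρ/b (A², 4π and the length scale all cancel between numerator and denominator), P = [∫_{0}^{2.0} u^4·e^(-2·u) du] / [∫_{0}^{∞} u^4·e^(-2·u) du].
With ∫ u^4·e^(-2·u) du = -(u^4/2 + u^3 + 3·u^2/2 + 3·u/2 + 3/4)·e^(-2·u) + C, the region integral is 3/4 - 103·e^(-4)/4 and the full one is 3/4.
The region integral divided by the full integral gives P = 0.37116.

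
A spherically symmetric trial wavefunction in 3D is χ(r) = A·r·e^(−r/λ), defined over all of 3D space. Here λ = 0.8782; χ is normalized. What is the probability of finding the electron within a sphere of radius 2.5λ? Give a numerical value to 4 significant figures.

P ≈ 0.5595

P = ∫ |χ|² 4πr² dr over r ≤ 2.5λ.
Normalization gives A² = 1/(3·π·λ^5).
Substituting u = r/λ, A², 4π and the length scale all cancel in the ratio: P = ∫_{0}^{2.5} u^4·e^(-2·u) du / ∫_{0}^{∞} u^4·e^(-2·u) du.
Using ∫ u^4·e^(-2·u) du = -(u^4/2 + u^3 + 3·u^2/2 + 3·u/2 + 3/4)·e^(-2·u), the numerator is 3/4 - 1569·e^(-5)/32 and the denominator is 3/4.
This evaluates to P = 0.55951.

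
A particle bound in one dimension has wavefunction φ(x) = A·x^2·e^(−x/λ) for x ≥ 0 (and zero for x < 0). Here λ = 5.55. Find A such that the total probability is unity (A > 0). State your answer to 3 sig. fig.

A ≈ 0.0159

The normalization condition is ∫|φ|² dx = 1 from 0 to ∞.
Carrying out the integral gives A² · 3·λ^5/4.
So A² = (3·λ^5/4)^(−1).
Plugging in λ = 5.55 yields A = 0.01591.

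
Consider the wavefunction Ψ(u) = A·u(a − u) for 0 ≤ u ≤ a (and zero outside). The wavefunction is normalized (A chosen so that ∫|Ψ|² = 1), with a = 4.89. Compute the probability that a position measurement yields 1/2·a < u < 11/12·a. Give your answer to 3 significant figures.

P ≈ 0.495

P = ∫_{1/2·a}^{11/12·a} |Ψ(u)|² du.
Since A² = 1/(a^5/30), this is the region integral divided by the full normalization integral.
In terms of t = u/a (A² and the length scale cancel between numerator and denominator), P = [∫_{1/2}^{11/12} t^2·(1 - t)^2 dt] / [∫_{0}^{1} t^2·(1 - t)^2 dt].
An antiderivative of t^2·(1 - t)^2 is t^3·(6·t^2 - 15·t + 10)/30; evaluating from 1/2 to 11/12 gives ≈ 0.016497, while the full integral is 1/30.
The result is P = 0.4949.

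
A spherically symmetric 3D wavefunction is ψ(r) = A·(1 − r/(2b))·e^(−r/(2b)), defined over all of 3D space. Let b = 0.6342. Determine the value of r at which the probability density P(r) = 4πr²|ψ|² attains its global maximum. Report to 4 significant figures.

Differentiate P(r) = 4πr²|ψ|² with respect to r and set to zero.
This gives r = b·(√(5) + 3).
With b = 0.6342, the most probable radial distance is 3.3207.

r ≈ 3.321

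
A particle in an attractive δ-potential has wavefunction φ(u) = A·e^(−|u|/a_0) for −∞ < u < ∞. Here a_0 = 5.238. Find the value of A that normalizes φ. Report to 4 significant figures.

A ≈ 0.4369

Normalization requires ∫|φ|² du = 1, integrated from −∞ to ∞.
The integral (without the A² prefactor) comes out to a_0.
Plugging in a_0 = 5.238 yields A = 0.43694.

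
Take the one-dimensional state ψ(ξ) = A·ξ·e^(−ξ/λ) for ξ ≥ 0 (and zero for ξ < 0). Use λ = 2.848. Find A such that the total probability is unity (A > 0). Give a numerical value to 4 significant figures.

The normalization condition is ∫|ψ|² dξ = 1 from 0 to ∞.
Using ∫₀^∞ ξⁿ e^(−αξ) dξ = n!/αⁿ⁺¹, with ψ = A·ξ·e^(−ξ/λ), the integral evaluates to A²·[λ^3/4].
Hence A² = 1/[λ^3/4].
Substituting λ = 2.848 gives A² = 0.17316, so A = 0.41612.

A ≈ 0.4161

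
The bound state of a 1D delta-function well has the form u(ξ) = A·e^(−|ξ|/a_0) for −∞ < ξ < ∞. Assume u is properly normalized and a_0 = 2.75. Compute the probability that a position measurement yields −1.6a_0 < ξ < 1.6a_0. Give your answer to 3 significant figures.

The probability is P = ∫ |u|² dξ over [−1.6a_0, 1.6a_0].
Since A² = 1/(a_0), this is the region integral divided by the full normalization integral.
By symmetry take twice the ξ ≥ 0 contribution in numerator and denominator; the 2's cancel. In terms of t = ξ/a_0 (A² and the length scale cancel between numerator and denominator), P = [∫_{0}^{1.6} e^(-2·t) dt] / [∫_{0}^{∞} e^(-2·t) dt].
With ∫ e^(-2·t) dt = -e^(-2·t)/2 + C, the region integral is 1/2 - e^(-16/5)/2 and the full one is 1/2.
This works out to P = 0.9592.

P ≈ 0.959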